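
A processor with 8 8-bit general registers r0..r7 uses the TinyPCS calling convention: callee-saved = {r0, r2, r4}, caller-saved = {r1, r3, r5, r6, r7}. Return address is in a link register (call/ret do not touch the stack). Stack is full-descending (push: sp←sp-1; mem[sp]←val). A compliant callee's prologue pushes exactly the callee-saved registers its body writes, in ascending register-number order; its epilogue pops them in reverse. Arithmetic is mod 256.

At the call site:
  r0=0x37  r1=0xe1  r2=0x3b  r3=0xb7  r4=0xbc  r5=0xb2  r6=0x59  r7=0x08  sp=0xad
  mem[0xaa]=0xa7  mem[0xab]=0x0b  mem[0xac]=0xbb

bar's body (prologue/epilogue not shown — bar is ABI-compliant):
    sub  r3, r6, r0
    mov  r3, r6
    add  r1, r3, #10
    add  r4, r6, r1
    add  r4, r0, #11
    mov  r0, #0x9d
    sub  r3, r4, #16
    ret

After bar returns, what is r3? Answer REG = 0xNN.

prologue: push r0 -> mem[0xac]=0x37, sp=0xac
prologue: push r4 -> mem[0xab]=0xbc, sp=0xab
body[0] sub  r3, r6, r0 -> r3=0x22
body[1] mov  r3, r6 -> r3=0x59
body[2] add  r1, r3, #10 -> r1=0x63
body[3] add  r4, r6, r1 -> r4=0xbc
body[4] add  r4, r0, #11 -> r4=0x42
body[5] mov  r0, #0x9d -> r0=0x9d
body[6] sub  r3, r4, #16 -> r3=0x32
epilogue: pop r4=0xbc, sp=0xac
epilogue: pop r0=0x37, sp=0xad
r3 is caller-saved -> body value

REG = 0x32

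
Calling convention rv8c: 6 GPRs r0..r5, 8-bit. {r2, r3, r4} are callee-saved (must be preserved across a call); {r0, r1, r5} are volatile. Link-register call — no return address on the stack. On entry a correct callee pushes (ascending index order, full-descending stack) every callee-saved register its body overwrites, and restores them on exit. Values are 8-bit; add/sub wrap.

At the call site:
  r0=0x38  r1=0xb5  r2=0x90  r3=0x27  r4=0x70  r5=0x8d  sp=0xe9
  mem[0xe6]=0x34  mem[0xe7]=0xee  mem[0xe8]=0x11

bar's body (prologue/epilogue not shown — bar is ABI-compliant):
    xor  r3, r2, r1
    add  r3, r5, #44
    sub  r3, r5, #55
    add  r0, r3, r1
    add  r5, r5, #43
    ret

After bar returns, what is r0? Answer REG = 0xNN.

REG = 0x0b

prologue: push r3 -> mem[0xe8]=0x27, sp=0xe8
body[0] xor  r3, r2, r1 -> r3=0x25
body[1] add  r3, r5, #44 -> r3=0xb9
body[2] sub  r3, r5, #55 -> r3=0x56
body[3] add  r0, r3, r1 -> r0=0x0b
body[4] add  r5, r5, #43 -> r5=0xb8
epilogue: pop r3=0x27, sp=0xe9
r0 is caller-saved -> body value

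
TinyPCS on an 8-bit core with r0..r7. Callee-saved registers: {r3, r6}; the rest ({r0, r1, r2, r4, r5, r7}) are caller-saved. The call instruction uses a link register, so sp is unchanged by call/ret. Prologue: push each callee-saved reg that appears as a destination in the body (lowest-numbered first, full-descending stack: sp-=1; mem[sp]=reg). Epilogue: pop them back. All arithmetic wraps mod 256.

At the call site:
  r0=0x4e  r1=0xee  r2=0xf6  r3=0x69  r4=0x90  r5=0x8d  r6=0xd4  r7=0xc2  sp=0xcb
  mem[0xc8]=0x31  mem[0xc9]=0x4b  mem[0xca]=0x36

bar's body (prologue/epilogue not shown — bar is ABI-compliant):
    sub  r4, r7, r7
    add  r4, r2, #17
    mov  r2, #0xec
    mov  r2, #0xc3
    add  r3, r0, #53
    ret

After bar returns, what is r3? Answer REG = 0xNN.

REG = 0x69

prologue: push r3 → mem[0xca]=0x69, sp=0xca
body[0] sub  r4, r7, r7 → r4=0x00
body[1] add  r4, r2, #17 → r4=0x07
body[2] mov  r2, #0xec → r2=0xec
body[3] mov  r2, #0xc3 → r2=0xc3
body[4] add  r3, r0, #53 → r3=0x83
epilogue: pop r3=0x69, sp=0xcb
r3 is callee-saved → restored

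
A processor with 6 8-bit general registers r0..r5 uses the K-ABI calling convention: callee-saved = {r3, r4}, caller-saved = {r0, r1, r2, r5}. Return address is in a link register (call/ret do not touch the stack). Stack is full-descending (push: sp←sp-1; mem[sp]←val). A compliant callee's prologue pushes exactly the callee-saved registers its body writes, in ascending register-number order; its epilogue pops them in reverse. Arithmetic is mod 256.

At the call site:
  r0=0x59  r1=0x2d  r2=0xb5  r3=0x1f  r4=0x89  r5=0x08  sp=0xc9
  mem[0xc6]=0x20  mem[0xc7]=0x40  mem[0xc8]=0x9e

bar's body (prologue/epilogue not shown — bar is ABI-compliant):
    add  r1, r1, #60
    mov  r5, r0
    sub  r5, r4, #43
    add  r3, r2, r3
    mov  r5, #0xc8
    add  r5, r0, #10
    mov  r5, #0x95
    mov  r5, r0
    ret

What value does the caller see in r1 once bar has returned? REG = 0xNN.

prologue: push r3 -> mem[0xc8]=0x1f, sp=0xc8
body[0] add  r1, r1, #60 -> r1=0x69
body[1] mov  r5, r0 -> r5=0x59
body[2] sub  r5, r4, #43 -> r5=0x5e
body[3] add  r3, r2, r3 -> r3=0xd4
body[4] mov  r5, #0xc8 -> r5=0xc8
body[5] add  r5, r0, #10 -> r5=0x63
body[6] mov  r5, #0x95 -> r5=0x95
body[7] mov  r5, r0 -> r5=0x59
epilogue: pop r3=0x1f, sp=0xc9
r1 is caller-saved -> body value

REG = 0x69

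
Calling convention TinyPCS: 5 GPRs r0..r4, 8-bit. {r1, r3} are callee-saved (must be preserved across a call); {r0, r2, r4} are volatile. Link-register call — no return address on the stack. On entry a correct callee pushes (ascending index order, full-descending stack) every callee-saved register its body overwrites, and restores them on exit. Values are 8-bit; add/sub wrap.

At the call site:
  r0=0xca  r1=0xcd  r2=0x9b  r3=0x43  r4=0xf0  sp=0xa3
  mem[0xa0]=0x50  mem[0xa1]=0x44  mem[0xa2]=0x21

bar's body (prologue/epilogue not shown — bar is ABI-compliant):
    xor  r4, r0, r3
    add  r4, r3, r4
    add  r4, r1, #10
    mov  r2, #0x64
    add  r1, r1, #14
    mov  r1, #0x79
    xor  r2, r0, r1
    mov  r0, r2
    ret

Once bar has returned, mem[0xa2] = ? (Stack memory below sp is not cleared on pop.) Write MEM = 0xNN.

prologue: push r1 -> mem[0xa2]=0xcd, sp=0xa2
body[0] xor  r4, r0, r3 -> r4=0x89
body[1] add  r4, r3, r4 -> r4=0xcc
body[2] add  r4, r1, #10 -> r4=0xd7
body[3] mov  r2, #0x64 -> r2=0x64
body[4] add  r1, r1, #14 -> r1=0xdb
body[5] mov  r1, #0x79 -> r1=0x79
body[6] xor  r2, r0, r1 -> r2=0xb3
body[7] mov  r0, r2 -> r0=0xb3
epilogue: pop r1=0xcd, sp=0xa3
prologue pushed ['r1'] at ['0xa2']

MEM = 0xcd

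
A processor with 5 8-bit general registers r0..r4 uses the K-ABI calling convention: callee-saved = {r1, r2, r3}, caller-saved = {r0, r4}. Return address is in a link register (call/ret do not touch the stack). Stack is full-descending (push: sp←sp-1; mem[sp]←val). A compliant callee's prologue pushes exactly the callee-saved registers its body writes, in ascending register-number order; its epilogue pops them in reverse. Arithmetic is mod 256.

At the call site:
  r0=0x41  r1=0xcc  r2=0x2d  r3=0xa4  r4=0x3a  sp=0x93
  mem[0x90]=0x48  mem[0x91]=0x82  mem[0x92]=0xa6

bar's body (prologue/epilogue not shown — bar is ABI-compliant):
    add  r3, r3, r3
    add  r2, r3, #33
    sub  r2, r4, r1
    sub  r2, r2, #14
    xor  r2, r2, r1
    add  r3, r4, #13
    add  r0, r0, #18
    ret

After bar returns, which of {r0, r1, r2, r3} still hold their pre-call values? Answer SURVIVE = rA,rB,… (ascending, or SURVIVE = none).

prologue: push r2 -> mem[0x92]=0x2d, sp=0x92
prologue: push r3 -> mem[0x91]=0xa4, sp=0x91
body[0] add  r3, r3, r3 -> r3=0x48
body[1] add  r2, r3, #33 -> r2=0x69
body[2] sub  r2, r4, r1 -> r2=0x6e
body[3] sub  r2, r2, #14 -> r2=0x60
body[4] xor  r2, r2, r1 -> r2=0xac
body[5] add  r3, r4, #13 -> r3=0x47
body[6] add  r0, r0, #18 -> r0=0x53
epilogue: pop r3=0xa4, sp=0x92
epilogue: pop r2=0x2d, sp=0x93
r0: caller-saved, written=True
r1: callee-saved, written=False
r2: callee-saved, written=True
r3: callee-saved, written=True

SURVIVE = r1,r2,r3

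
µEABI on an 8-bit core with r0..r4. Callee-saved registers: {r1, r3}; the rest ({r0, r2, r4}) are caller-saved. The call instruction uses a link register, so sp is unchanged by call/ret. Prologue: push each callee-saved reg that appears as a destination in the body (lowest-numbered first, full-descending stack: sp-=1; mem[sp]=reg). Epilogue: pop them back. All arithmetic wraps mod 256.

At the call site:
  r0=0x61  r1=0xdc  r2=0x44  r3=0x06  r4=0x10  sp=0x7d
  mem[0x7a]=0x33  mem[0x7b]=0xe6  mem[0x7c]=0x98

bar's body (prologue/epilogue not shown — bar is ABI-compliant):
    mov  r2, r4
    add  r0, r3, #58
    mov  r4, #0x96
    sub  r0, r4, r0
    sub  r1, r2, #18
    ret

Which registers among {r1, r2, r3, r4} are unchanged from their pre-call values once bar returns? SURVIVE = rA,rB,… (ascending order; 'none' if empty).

prologue: push r1 -> mem[0x7c]=0xdc, sp=0x7c
body[0] mov  r2, r4 -> r2=0x10
body[1] add  r0, r3, #58 -> r0=0x40
body[2] mov  r4, #0x96 -> r4=0x96
body[3] sub  r0, r4, r0 -> r0=0x56
body[4] sub  r1, r2, #18 -> r1=0xfe
epilogue: pop r1=0xdc, sp=0x7d
r1: callee-saved, written=True
r2: caller-saved, written=True
r3: callee-saved, written=False
r4: caller-saved, written=True

SURVIVE = r1,r3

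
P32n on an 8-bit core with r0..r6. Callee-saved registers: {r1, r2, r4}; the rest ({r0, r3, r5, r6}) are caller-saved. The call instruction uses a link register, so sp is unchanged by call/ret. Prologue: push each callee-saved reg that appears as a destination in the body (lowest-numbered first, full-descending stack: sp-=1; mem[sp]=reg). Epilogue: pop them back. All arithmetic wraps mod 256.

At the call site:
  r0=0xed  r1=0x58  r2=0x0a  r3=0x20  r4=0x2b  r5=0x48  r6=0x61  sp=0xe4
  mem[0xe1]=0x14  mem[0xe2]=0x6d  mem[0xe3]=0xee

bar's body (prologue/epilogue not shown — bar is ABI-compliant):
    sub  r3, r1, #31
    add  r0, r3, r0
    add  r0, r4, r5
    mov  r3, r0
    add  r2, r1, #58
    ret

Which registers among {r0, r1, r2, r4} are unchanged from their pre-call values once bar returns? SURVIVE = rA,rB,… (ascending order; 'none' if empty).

SURVIVE = r1,r2,r4

prologue: push r2 → mem[0xe3]=0x0a, sp=0xe3
body[0] sub  r3, r1, #31 → r3=0x39
body[1] add  r0, r3, r0 → r0=0x26
body[2] add  r0, r4, r5 → r0=0x73
body[3] mov  r3, r0 → r3=0x73
body[4] add  r2, r1, #58 → r2=0x92
epilogue: pop r2=0x0a, sp=0xe4
r0: caller-saved, written=True
r1: callee-saved, written=False
r2: callee-saved, written=True
r4: callee-saved, written=False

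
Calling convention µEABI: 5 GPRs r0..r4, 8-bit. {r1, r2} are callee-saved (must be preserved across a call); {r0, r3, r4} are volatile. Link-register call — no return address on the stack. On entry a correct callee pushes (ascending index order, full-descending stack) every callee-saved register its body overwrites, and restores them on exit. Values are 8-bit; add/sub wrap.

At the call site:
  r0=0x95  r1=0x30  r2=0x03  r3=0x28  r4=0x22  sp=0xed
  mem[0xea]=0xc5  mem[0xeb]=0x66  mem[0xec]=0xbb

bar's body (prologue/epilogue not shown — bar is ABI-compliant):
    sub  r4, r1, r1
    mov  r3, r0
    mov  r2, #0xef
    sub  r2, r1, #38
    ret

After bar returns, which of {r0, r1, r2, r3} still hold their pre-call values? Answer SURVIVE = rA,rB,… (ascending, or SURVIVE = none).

prologue: push r2 → mem[0xec]=0x03, sp=0xec
body[0] sub  r4, r1, r1 → r4=0x00
body[1] mov  r3, r0 → r3=0x95
body[2] mov  r2, #0xef → r2=0xef
body[3] sub  r2, r1, #38 → r2=0x0a
epilogue: pop r2=0x03, sp=0xed
r0: caller-saved, written=False
r1: callee-saved, written=False
r2: callee-saved, written=True
r3: caller-saved, written=True

SURVIVE = r0,r1,r2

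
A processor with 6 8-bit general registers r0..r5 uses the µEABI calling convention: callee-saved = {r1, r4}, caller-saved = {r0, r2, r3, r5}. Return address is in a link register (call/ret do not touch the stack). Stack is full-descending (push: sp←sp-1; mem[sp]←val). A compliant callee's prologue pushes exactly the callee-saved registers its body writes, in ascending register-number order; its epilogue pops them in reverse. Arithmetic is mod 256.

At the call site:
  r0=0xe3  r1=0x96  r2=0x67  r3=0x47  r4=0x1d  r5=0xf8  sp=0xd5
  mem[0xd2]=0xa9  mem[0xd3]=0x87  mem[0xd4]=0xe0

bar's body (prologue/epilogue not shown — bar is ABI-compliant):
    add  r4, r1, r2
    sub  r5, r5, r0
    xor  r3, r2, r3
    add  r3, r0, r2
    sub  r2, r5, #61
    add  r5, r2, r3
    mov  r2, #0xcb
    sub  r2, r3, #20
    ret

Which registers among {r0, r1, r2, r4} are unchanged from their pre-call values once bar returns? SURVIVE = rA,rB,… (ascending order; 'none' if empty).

SURVIVE = r0,r1,r4

prologue: push r4 → mem[0xd4]=0x1d, sp=0xd4
body[0] add  r4, r1, r2 → r4=0xfd
body[1] sub  r5, r5, r0 → r5=0x15
body[2] xor  r3, r2, r3 → r3=0x20
body[3] add  r3, r0, r2 → r3=0x4a
body[4] sub  r2, r5, #61 → r2=0xd8
body[5] add  r5, r2, r3 → r5=0x22
body[6] mov  r2, #0xcb → r2=0xcb
body[7] sub  r2, r3, #20 → r2=0x36
epilogue: pop r4=0x1d, sp=0xd5
r0: caller-saved, written=False
r1: callee-saved, written=False
r2: caller-saved, written=True
r4: callee-saved, written=True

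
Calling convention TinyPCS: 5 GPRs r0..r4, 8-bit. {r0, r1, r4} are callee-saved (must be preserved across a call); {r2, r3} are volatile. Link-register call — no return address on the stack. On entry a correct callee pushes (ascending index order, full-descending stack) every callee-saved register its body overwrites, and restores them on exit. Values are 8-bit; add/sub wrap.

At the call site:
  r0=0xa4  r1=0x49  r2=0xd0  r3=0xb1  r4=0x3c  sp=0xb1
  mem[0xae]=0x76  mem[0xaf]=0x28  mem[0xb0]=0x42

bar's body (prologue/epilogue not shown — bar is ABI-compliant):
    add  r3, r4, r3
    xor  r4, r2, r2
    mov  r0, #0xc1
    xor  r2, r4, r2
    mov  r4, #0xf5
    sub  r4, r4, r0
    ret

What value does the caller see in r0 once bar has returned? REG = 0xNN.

REG = 0xa4

prologue: push r0 -> mem[0xb0]=0xa4, sp=0xb0
prologue: push r4 -> mem[0xaf]=0x3c, sp=0xaf
body[0] add  r3, r4, r3 -> r3=0xed
body[1] xor  r4, r2, r2 -> r4=0x00
body[2] mov  r0, #0xc1 -> r0=0xc1
body[3] xor  r2, r4, r2 -> r2=0xd0
body[4] mov  r4, #0xf5 -> r4=0xf5
body[5] sub  r4, r4, r0 -> r4=0x34
epilogue: pop r4=0x3c, sp=0xb0
epilogue: pop r0=0xa4, sp=0xb1
r0 is callee-saved -> restored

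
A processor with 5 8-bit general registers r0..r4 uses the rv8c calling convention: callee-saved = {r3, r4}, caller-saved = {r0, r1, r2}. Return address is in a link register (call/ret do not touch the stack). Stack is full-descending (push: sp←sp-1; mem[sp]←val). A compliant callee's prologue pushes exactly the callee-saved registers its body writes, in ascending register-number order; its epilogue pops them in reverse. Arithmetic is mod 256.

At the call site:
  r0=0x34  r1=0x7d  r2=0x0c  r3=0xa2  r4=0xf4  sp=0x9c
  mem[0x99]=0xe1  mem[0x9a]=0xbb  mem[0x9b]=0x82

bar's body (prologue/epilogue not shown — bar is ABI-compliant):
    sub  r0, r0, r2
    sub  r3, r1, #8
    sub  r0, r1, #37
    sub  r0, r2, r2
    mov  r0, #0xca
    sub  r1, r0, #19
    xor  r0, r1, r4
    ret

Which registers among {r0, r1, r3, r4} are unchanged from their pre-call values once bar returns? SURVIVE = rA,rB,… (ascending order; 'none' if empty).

SURVIVE = r3,r4

prologue: push r3 → mem[0x9b]=0xa2, sp=0x9b
body[0] sub  r0, r0, r2 → r0=0x28
body[1] sub  r3, r1, #8 → r3=0x75
body[2] sub  r0, r1, #37 → r0=0x58
body[3] sub  r0, r2, r2 → r0=0x00
body[4] mov  r0, #0xca → r0=0xca
body[5] sub  r1, r0, #19 → r1=0xb7
body[6] xor  r0, r1, r4 → r0=0x43
epilogue: pop r3=0xa2, sp=0x9c
r0: caller-saved, written=True
r1: caller-saved, written=True
r3: callee-saved, written=True
r4: callee-saved, written=False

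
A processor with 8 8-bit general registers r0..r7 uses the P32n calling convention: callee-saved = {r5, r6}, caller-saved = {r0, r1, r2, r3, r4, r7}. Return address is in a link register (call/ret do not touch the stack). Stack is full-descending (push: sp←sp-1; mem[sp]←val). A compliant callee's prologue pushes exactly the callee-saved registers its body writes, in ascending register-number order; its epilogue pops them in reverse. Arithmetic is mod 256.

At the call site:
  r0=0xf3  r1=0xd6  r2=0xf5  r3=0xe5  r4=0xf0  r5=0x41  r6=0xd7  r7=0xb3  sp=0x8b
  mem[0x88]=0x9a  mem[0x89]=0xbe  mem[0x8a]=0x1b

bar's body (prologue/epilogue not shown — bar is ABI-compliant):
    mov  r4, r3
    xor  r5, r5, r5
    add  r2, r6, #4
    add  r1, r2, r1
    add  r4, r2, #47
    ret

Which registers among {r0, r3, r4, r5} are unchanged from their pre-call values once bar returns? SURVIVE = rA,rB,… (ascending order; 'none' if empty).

SURVIVE = r0,r3,r5

prologue: push r5 → mem[0x8a]=0x41, sp=0x8a
body[0] mov  r4, r3 → r4=0xe5
body[1] xor  r5, r5, r5 → r5=0x00
body[2] add  r2, r6, #4 → r2=0xdb
body[3] add  r1, r2, r1 → r1=0xb1
body[4] add  r4, r2, #47 → r4=0x0a
epilogue: pop r5=0x41, sp=0x8b
r0: caller-saved, written=False
r3: caller-saved, written=False
r4: caller-saved, written=True
r5: callee-saved, written=True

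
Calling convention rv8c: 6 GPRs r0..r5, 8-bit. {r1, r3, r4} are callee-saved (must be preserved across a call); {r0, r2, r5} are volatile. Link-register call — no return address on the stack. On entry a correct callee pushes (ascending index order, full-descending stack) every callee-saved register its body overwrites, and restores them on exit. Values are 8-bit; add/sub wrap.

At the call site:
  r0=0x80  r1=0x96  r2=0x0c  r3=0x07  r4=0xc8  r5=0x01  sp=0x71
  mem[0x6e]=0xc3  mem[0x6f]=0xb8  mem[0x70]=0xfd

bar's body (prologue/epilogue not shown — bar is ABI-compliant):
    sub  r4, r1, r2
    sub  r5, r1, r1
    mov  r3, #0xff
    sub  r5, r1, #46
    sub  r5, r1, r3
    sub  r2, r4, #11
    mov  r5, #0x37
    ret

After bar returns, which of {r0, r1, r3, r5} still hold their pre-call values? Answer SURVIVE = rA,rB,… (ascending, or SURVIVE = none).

prologue: push r3 → mem[0x70]=0x07, sp=0x70
prologue: push r4 → mem[0x6f]=0xc8, sp=0x6f
body[0] sub  r4, r1, r2 → r4=0x8a
body[1] sub  r5, r1, r1 → r5=0x00
body[2] mov  r3, #0xff → r3=0xff
body[3] sub  r5, r1, #46 → r5=0x68
body[4] sub  r5, r1, r3 → r5=0x97
body[5] sub  r2, r4, #11 → r2=0x7f
body[6] mov  r5, #0x37 → r5=0x37
epilogue: pop r4=0xc8, sp=0x70
epilogue: pop r3=0x07, sp=0x71
r0: caller-saved, written=False
r1: callee-saved, written=False
r3: callee-saved, written=True
r5: caller-saved, written=True

SURVIVE = r0,r1,r3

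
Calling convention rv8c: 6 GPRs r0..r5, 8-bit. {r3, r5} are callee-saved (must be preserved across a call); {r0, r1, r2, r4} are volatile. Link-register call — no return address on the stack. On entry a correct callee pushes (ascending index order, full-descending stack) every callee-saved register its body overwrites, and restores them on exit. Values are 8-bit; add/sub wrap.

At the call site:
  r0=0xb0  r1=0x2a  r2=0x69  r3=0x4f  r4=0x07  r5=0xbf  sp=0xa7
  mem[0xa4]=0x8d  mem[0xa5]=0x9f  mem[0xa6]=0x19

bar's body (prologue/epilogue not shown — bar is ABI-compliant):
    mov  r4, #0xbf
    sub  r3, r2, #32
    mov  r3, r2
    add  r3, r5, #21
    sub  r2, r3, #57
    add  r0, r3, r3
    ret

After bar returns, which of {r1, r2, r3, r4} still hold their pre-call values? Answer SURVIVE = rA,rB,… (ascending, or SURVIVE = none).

SURVIVE = r1,r3

prologue: push r3 → mem[0xa6]=0x4f, sp=0xa6
body[0] mov  r4, #0xbf → r4=0xbf
body[1] sub  r3, r2, #32 → r3=0x49
body[2] mov  r3, r2 → r3=0x69
body[3] add  r3, r5, #21 → r3=0xd4
body[4] sub  r2, r3, #57 → r2=0x9b
body[5] add  r0, r3, r3 → r0=0xa8
epilogue: pop r3=0x4f, sp=0xa7
r1: caller-saved, written=False
r2: caller-saved, written=True
r3: callee-saved, written=True
r4: caller-saved, written=True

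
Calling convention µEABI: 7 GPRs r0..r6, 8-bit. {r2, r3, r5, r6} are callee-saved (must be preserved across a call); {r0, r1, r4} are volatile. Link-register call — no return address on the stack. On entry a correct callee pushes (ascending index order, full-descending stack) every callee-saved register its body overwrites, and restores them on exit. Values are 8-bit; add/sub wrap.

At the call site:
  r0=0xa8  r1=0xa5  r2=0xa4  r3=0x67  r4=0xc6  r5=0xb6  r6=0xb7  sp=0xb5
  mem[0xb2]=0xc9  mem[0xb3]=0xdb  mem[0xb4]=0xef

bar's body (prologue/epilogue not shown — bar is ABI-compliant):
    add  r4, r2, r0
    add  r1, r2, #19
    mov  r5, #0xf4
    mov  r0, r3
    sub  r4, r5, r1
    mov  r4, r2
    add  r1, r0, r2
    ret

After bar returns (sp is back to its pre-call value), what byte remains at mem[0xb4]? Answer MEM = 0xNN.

MEM = 0xb6

prologue: push r5 -> mem[0xb4]=0xb6, sp=0xb4
body[0] add  r4, r2, r0 -> r4=0x4c
body[1] add  r1, r2, #19 -> r1=0xb7
body[2] mov  r5, #0xf4 -> r5=0xf4
body[3] mov  r0, r3 -> r0=0x67
body[4] sub  r4, r5, r1 -> r4=0x3d
body[5] mov  r4, r2 -> r4=0xa4
body[6] add  r1, r0, r2 -> r1=0x0b
epilogue: pop r5=0xb6, sp=0xb5
prologue pushed ['r5'] at ['0xb4']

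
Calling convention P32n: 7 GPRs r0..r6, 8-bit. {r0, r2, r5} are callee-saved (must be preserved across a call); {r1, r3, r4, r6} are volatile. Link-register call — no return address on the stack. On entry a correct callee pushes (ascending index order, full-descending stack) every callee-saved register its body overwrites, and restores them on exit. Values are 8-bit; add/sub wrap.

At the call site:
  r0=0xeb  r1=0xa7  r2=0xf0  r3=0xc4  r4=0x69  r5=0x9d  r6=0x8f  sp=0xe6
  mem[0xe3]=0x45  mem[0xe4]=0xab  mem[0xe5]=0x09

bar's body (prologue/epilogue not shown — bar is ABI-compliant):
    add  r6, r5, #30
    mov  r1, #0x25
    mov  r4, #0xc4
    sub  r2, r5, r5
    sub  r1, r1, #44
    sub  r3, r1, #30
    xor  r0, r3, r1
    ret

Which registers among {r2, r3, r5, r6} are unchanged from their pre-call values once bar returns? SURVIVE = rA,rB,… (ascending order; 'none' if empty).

SURVIVE = r2,r5

prologue: push r0 -> mem[0xe5]=0xeb, sp=0xe5
prologue: push r2 -> mem[0xe4]=0xf0, sp=0xe4
body[0] add  r6, r5, #30 -> r6=0xbb
body[1] mov  r1, #0x25 -> r1=0x25
body[2] mov  r4, #0xc4 -> r4=0xc4
body[3] sub  r2, r5, r5 -> r2=0x00
body[4] sub  r1, r1, #44 -> r1=0xf9
body[5] sub  r3, r1, #30 -> r3=0xdb
body[6] xor  r0, r3, r1 -> r0=0x22
epilogue: pop r2=0xf0, sp=0xe5
epilogue: pop r0=0xeb, sp=0xe6
r2: callee-saved, written=True
r3: caller-saved, written=True
r5: callee-saved, written=False
r6: caller-saved, written=True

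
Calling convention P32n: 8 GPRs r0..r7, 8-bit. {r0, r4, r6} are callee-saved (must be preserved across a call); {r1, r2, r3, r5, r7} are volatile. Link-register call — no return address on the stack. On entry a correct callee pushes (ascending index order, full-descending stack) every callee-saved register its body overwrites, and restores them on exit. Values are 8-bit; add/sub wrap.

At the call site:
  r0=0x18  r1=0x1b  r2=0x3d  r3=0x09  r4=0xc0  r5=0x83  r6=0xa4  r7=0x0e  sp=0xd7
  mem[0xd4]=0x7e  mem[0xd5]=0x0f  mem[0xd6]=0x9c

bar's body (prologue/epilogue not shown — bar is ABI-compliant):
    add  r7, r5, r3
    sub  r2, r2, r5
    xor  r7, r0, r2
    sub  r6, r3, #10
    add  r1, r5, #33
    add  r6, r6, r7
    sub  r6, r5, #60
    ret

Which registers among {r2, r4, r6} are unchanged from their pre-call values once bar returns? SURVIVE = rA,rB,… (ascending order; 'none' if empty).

SURVIVE = r4,r6

prologue: push r6 -> mem[0xd6]=0xa4, sp=0xd6
body[0] add  r7, r5, r3 -> r7=0x8c
body[1] sub  r2, r2, r5 -> r2=0xba
body[2] xor  r7, r0, r2 -> r7=0xa2
body[3] sub  r6, r3, #10 -> r6=0xff
body[4] add  r1, r5, #33 -> r1=0xa4
body[5] add  r6, r6, r7 -> r6=0xa1
body[6] sub  r6, r5, #60 -> r6=0x47
epilogue: pop r6=0xa4, sp=0xd7
r2: caller-saved, written=True
r4: callee-saved, written=False
r6: callee-saved, written=True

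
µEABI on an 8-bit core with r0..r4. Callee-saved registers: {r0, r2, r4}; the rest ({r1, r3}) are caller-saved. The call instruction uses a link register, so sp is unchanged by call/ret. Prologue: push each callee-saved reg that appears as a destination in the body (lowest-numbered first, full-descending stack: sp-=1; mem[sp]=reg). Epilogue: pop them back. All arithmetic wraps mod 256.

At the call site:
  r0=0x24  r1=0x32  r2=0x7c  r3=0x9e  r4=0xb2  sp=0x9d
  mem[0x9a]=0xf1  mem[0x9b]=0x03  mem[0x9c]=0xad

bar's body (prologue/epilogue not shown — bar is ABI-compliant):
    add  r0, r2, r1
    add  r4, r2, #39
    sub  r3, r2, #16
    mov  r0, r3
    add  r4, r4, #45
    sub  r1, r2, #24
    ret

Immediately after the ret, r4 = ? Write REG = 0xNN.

REG = 0xb2

prologue: push r0 -> mem[0x9c]=0x24, sp=0x9c
prologue: push r4 -> mem[0x9b]=0xb2, sp=0x9b
body[0] add  r0, r2, r1 -> r0=0xae
body[1] add  r4, r2, #39 -> r4=0xa3
body[2] sub  r3, r2, #16 -> r3=0x6c
body[3] mov  r0, r3 -> r0=0x6c
body[4] add  r4, r4, #45 -> r4=0xd0
body[5] sub  r1, r2, #24 -> r1=0x64
epilogue: pop r4=0xb2, sp=0x9c
epilogue: pop r0=0x24, sp=0x9d
r4 is callee-saved -> restored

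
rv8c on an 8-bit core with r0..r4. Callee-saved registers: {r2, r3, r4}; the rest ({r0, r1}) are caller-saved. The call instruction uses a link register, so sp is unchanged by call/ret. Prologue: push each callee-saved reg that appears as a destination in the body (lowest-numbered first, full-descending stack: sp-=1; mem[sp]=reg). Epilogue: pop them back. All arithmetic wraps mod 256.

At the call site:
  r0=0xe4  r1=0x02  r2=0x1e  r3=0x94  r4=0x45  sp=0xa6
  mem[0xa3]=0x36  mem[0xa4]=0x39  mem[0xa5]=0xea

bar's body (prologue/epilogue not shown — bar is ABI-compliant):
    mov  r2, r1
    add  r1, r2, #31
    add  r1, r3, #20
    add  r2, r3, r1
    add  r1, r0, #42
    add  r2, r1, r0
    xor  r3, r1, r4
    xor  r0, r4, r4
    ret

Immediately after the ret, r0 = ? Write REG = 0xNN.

prologue: push r2 → mem[0xa5]=0x1e, sp=0xa5
prologue: push r3 → mem[0xa4]=0x94, sp=0xa4
body[0] mov  r2, r1 → r2=0x02
body[1] add  r1, r2, #31 → r1=0x21
body[2] add  r1, r3, #20 → r1=0xa8
body[3] add  r2, r3, r1 → r2=0x3c
body[4] add  r1, r0, #42 → r1=0x0e
body[5] add  r2, r1, r0 → r2=0xf2
body[6] xor  r3, r1, r4 → r3=0x4b
body[7] xor  r0, r4, r4 → r0=0x00
epilogue: pop r3=0x94, sp=0xa5
epilogue: pop r2=0x1e, sp=0xa6
r0 is caller-saved → body value

REG = 0x00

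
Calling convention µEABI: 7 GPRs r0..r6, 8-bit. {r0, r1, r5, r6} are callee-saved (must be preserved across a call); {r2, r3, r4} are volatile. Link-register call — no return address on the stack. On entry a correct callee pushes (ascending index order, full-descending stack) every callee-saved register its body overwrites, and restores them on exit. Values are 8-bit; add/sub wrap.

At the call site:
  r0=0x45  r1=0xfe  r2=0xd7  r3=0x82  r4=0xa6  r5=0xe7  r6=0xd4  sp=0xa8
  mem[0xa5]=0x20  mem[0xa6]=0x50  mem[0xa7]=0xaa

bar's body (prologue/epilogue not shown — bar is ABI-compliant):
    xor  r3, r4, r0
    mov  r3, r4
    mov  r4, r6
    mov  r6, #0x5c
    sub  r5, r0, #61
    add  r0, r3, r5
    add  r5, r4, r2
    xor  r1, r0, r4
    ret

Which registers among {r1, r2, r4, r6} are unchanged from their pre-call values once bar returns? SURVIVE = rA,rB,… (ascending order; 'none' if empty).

prologue: push r0 → mem[0xa7]=0x45, sp=0xa7
prologue: push r1 → mem[0xa6]=0xfe, sp=0xa6
prologue: push r5 → mem[0xa5]=0xe7, sp=0xa5
prologue: push r6 → mem[0xa4]=0xd4, sp=0xa4
body[0] xor  r3, r4, r0 → r3=0xe3
body[1] mov  r3, r4 → r3=0xa6
body[2] mov  r4, r6 → r4=0xd4
body[3] mov  r6, #0x5c → r6=0x5c
body[4] sub  r5, r0, #61 → r5=0x08
body[5] add  r0, r3, r5 → r0=0xae
body[6] add  r5, r4, r2 → r5=0xab
body[7] xor  r1, r0, r4 → r1=0x7a
epilogue: pop r6=0xd4, sp=0xa5
epilogue: pop r5=0xe7, sp=0xa6
epilogue: pop r1=0xfe, sp=0xa7
epilogue: pop r0=0x45, sp=0xa8
r1: callee-saved, written=True
r2: caller-saved, written=False
r4: caller-saved, written=True
r6: callee-saved, written=True

SURVIVE = r1,r2,r6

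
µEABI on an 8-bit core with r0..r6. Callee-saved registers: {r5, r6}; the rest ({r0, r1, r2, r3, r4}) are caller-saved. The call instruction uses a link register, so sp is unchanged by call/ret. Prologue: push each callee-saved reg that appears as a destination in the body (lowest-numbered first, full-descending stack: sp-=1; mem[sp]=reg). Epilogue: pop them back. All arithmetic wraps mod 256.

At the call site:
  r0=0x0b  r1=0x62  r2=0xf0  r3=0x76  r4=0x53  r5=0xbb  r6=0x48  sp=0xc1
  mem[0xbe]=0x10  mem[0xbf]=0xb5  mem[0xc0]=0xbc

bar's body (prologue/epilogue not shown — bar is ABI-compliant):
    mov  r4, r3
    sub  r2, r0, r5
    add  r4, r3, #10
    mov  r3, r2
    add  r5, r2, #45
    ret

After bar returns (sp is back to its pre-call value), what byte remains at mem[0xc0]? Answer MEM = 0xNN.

prologue: push r5 → mem[0xc0]=0xbb, sp=0xc0
body[0] mov  r4, r3 → r4=0x76
body[1] sub  r2, r0, r5 → r2=0x50
body[2] add  r4, r3, #10 → r4=0x80
body[3] mov  r3, r2 → r3=0x50
body[4] add  r5, r2, #45 → r5=0x7d
epilogue: pop r5=0xbb, sp=0xc1
prologue pushed ['r5'] at ['0xc0']

MEM = 0xbb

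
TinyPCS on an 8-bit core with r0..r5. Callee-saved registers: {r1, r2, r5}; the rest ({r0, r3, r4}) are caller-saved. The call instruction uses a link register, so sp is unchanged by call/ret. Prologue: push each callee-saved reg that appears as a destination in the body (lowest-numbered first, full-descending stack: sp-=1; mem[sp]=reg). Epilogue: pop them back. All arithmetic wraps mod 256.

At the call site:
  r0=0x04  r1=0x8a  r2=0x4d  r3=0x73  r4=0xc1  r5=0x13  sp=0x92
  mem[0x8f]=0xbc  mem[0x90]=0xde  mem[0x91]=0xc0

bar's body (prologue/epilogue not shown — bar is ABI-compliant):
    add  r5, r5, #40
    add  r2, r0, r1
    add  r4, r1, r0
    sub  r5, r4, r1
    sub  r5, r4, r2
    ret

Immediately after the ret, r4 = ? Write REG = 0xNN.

REG = 0x8e

prologue: push r2 → mem[0x91]=0x4d, sp=0x91
prologue: push r5 → mem[0x90]=0x13, sp=0x90
body[0] add  r5, r5, #40 → r5=0x3b
body[1] add  r2, r0, r1 → r2=0x8e
body[2] add  r4, r1, r0 → r4=0x8e
body[3] sub  r5, r4, r1 → r5=0x04
body[4] sub  r5, r4, r2 → r5=0x00
epilogue: pop r5=0x13, sp=0x91
epilogue: pop r2=0x4d, sp=0x92
r4 is caller-saved → body value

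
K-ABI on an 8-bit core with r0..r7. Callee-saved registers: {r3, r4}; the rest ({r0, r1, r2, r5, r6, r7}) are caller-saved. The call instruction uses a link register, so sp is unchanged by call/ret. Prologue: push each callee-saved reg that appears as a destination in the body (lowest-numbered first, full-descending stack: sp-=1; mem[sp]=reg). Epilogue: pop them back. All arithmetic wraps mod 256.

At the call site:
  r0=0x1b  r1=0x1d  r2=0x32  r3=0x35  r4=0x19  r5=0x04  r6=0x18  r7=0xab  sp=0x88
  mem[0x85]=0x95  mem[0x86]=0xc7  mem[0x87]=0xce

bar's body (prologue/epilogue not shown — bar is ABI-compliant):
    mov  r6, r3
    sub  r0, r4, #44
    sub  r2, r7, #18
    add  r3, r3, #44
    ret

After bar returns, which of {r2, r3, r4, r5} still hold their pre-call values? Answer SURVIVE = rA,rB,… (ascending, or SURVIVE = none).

prologue: push r3 → mem[0x87]=0x35, sp=0x87
body[0] mov  r6, r3 → r6=0x35
body[1] sub  r0, r4, #44 → r0=0xed
body[2] sub  r2, r7, #18 → r2=0x99
body[3] add  r3, r3, #44 → r3=0x61
epilogue: pop r3=0x35, sp=0x88
r2: caller-saved, written=True
r3: callee-saved, written=True
r4: callee-saved, written=False
r5: caller-saved, written=False

SURVIVE = r3,r4,r5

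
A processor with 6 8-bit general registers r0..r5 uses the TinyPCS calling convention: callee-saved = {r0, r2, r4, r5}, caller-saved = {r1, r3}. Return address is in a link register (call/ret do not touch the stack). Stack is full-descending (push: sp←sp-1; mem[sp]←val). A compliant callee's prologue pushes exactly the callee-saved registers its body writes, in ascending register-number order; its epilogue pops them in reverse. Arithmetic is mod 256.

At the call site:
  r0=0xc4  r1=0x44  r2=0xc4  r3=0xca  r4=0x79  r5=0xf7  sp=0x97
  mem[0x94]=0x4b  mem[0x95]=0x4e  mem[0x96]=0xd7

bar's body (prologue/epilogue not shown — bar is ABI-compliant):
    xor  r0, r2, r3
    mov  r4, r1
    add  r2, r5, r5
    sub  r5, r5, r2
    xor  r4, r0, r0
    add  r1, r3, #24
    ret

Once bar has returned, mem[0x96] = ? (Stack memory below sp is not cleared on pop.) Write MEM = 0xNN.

prologue: push r0 → mem[0x96]=0xc4, sp=0x96
prologue: push r2 → mem[0x95]=0xc4, sp=0x95
prologue: push r4 → mem[0x94]=0x79, sp=0x94
prologue: push r5 → mem[0x93]=0xf7, sp=0x93
body[0] xor  r0, r2, r3 → r0=0x0e
body[1] mov  r4, r1 → r4=0x44
body[2] add  r2, r5, r5 → r2=0xee
body[3] sub  r5, r5, r2 → r5=0x09
body[4] xor  r4, r0, r0 → r4=0x00
body[5] add  r1, r3, #24 → r1=0xe2
epilogue: pop r5=0xf7, sp=0x94
epilogue: pop r4=0x79, sp=0x95
epilogue: pop r2=0xc4, sp=0x96
epilogue: pop r0=0xc4, sp=0x97
prologue pushed ['r0', 'r2', 'r4', 'r5'] at ['0x96', '0x95', '0x94', '0x93']

MEM = 0xc4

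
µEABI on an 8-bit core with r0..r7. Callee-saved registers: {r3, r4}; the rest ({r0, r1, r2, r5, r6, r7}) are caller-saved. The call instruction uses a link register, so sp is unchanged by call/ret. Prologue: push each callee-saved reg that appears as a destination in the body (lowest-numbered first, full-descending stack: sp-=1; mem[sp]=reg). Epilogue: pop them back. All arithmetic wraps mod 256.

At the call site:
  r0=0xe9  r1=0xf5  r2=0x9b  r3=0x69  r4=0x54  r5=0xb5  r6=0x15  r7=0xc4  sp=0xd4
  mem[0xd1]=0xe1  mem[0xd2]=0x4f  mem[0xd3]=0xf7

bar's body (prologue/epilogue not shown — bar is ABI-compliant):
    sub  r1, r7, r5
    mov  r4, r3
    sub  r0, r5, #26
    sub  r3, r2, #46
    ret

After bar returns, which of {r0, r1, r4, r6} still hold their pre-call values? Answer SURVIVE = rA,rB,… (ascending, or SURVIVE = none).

SURVIVE = r4,r6

prologue: push r3 -> mem[0xd3]=0x69, sp=0xd3
prologue: push r4 -> mem[0xd2]=0x54, sp=0xd2
body[0] sub  r1, r7, r5 -> r1=0x0f
body[1] mov  r4, r3 -> r4=0x69
body[2] sub  r0, r5, #26 -> r0=0x9b
body[3] sub  r3, r2, #46 -> r3=0x6d
epilogue: pop r4=0x54, sp=0xd3
epilogue: pop r3=0x69, sp=0xd4
r0: caller-saved, written=True
r1: caller-saved, written=True
r4: callee-saved, written=True
r6: caller-saved, written=False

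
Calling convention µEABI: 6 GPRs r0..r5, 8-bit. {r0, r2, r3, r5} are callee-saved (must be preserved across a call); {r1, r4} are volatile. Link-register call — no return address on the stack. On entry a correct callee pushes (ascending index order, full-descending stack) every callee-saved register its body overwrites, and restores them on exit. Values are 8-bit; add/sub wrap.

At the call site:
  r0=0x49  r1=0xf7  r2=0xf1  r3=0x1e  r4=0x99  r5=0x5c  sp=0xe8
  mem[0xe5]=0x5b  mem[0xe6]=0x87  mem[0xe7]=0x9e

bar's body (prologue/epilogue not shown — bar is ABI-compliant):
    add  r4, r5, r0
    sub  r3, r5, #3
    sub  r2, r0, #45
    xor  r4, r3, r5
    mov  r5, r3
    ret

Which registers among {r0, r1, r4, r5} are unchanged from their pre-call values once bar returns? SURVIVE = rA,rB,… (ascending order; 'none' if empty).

prologue: push r2 → mem[0xe7]=0xf1, sp=0xe7
prologue: push r3 → mem[0xe6]=0x1e, sp=0xe6
prologue: push r5 → mem[0xe5]=0x5c, sp=0xe5
body[0] add  r4, r5, r0 → r4=0xa5
body[1] sub  r3, r5, #3 → r3=0x59
body[2] sub  r2, r0, #45 → r2=0x1c
body[3] xor  r4, r3, r5 → r4=0x05
body[4] mov  r5, r3 → r5=0x59
epilogue: pop r5=0x5c, sp=0xe6
epilogue: pop r3=0x1e, sp=0xe7
epilogue: pop r2=0xf1, sp=0xe8
r0: callee-saved, written=False
r1: caller-saved, written=False
r4: caller-saved, written=True
r5: callee-saved, written=True

SURVIVE = r0,r1,r5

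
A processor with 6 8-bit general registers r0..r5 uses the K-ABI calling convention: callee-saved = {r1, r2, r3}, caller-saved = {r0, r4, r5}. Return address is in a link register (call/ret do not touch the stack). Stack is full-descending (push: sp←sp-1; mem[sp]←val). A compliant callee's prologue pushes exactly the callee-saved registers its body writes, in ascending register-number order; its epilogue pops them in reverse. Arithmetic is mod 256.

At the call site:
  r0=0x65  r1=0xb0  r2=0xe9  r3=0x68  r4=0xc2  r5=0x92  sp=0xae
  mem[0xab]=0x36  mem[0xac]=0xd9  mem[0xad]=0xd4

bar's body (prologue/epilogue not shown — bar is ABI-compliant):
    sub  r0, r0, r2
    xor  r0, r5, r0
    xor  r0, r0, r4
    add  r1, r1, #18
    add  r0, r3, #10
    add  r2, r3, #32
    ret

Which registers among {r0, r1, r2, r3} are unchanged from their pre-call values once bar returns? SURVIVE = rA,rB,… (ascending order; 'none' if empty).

prologue: push r1 -> mem[0xad]=0xb0, sp=0xad
prologue: push r2 -> mem[0xac]=0xe9, sp=0xac
body[0] sub  r0, r0, r2 -> r0=0x7c
body[1] xor  r0, r5, r0 -> r0=0xee
body[2] xor  r0, r0, r4 -> r0=0x2c
body[3] add  r1, r1, #18 -> r1=0xc2
body[4] add  r0, r3, #10 -> r0=0x72
body[5] add  r2, r3, #32 -> r2=0x88
epilogue: pop r2=0xe9, sp=0xad
epilogue: pop r1=0xb0, sp=0xae
r0: caller-saved, written=True
r1: callee-saved, written=True
r2: callee-saved, written=True
r3: callee-saved, written=False

SURVIVE = r1,r2,r3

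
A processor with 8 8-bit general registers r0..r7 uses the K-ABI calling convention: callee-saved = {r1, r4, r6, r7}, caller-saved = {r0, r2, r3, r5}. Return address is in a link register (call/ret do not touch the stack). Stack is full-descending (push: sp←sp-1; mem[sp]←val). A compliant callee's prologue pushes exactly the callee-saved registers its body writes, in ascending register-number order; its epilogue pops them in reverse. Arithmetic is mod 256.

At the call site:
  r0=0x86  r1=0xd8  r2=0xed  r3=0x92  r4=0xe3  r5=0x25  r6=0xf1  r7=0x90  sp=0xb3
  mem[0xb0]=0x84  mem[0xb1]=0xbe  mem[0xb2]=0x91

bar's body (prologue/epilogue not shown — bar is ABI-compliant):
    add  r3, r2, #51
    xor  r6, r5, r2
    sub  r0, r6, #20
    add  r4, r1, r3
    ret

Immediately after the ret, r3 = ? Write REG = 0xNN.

prologue: push r4 → mem[0xb2]=0xe3, sp=0xb2
prologue: push r6 → mem[0xb1]=0xf1, sp=0xb1
body[0] add  r3, r2, #51 → r3=0x20
body[1] xor  r6, r5, r2 → r6=0xc8
body[2] sub  r0, r6, #20 → r0=0xb4
body[3] add  r4, r1, r3 → r4=0xf8
epilogue: pop r6=0xf1, sp=0xb2
epilogue: pop r4=0xe3, sp=0xb3
r3 is caller-saved → body value

REG = 0x20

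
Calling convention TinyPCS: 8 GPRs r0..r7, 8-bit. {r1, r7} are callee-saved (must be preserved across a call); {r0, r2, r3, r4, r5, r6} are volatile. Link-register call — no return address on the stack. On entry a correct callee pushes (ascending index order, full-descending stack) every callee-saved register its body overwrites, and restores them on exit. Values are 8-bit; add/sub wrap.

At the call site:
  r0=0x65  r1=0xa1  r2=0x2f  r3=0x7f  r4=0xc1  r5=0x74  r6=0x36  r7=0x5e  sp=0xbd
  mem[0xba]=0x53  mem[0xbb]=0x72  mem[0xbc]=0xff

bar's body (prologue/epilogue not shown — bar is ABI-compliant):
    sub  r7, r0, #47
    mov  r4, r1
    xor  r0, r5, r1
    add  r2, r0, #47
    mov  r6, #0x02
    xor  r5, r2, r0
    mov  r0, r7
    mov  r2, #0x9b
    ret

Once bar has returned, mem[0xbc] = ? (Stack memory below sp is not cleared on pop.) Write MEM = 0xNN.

MEM = 0x5e

prologue: push r7 → mem[0xbc]=0x5e, sp=0xbc
body[0] sub  r7, r0, #47 → r7=0x36
body[1] mov  r4, r1 → r4=0xa1
body[2] xor  r0, r5, r1 → r0=0xd5
body[3] add  r2, r0, #47 → r2=0x04
body[4] mov  r6, #0x02 → r6=0x02
body[5] xor  r5, r2, r0 → r5=0xd1
body[6] mov  r0, r7 → r0=0x36
body[7] mov  r2, #0x9b → r2=0x9b
epilogue: pop r7=0x5e, sp=0xbd
prologue pushed ['r7'] at ['0xbc']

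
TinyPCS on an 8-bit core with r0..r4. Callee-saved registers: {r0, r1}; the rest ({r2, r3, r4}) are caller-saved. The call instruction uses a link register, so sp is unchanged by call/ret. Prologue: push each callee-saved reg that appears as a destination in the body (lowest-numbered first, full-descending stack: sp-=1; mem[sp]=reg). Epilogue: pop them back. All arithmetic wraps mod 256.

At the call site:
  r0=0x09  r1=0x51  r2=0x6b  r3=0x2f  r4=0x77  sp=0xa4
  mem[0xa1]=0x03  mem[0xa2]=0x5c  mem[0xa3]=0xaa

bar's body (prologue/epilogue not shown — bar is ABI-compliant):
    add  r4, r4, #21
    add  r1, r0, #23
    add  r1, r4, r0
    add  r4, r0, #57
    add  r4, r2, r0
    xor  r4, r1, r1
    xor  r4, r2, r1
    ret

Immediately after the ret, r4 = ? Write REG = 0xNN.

REG = 0xfe

prologue: push r1 -> mem[0xa3]=0x51, sp=0xa3
body[0] add  r4, r4, #21 -> r4=0x8c
body[1] add  r1, r0, #23 -> r1=0x20
body[2] add  r1, r4, r0 -> r1=0x95
body[3] add  r4, r0, #57 -> r4=0x42
body[4] add  r4, r2, r0 -> r4=0x74
body[5] xor  r4, r1, r1 -> r4=0x00
body[6] xor  r4, r2, r1 -> r4=0xfe
epilogue: pop r1=0x51, sp=0xa4
r4 is caller-saved -> body value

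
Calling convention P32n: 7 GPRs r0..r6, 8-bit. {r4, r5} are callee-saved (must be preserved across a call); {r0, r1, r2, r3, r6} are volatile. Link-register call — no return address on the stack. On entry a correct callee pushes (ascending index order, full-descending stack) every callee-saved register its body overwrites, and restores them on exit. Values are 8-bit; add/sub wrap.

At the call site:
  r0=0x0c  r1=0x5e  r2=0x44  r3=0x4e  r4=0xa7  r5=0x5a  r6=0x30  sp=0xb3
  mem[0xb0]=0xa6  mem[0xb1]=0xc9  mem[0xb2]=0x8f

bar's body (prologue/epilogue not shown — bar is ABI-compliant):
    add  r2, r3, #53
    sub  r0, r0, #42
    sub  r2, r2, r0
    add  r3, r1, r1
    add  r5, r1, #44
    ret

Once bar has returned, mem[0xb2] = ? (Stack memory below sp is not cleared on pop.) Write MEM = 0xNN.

MEM = 0x5a

prologue: push r5 -> mem[0xb2]=0x5a, sp=0xb2
body[0] add  r2, r3, #53 -> r2=0x83
body[1] sub  r0, r0, #42 -> r0=0xe2
body[2] sub  r2, r2, r0 -> r2=0xa1
body[3] add  r3, r1, r1 -> r3=0xbc
body[4] add  r5, r1, #44 -> r5=0x8a
epilogue: pop r5=0x5a, sp=0xb3
prologue pushed ['r5'] at ['0xb2']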